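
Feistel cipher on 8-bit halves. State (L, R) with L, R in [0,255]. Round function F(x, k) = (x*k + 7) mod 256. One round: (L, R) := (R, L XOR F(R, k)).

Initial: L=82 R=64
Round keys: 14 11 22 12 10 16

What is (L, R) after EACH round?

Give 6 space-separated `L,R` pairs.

Answer: 64,213 213,110 110,174 174,65 65,63 63,182

Derivation:
Round 1 (k=14): L=64 R=213
Round 2 (k=11): L=213 R=110
Round 3 (k=22): L=110 R=174
Round 4 (k=12): L=174 R=65
Round 5 (k=10): L=65 R=63
Round 6 (k=16): L=63 R=182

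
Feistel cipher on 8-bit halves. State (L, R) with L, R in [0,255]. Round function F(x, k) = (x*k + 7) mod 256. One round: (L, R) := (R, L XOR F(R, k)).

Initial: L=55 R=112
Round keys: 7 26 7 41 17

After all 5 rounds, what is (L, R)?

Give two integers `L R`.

Round 1 (k=7): L=112 R=32
Round 2 (k=26): L=32 R=55
Round 3 (k=7): L=55 R=168
Round 4 (k=41): L=168 R=216
Round 5 (k=17): L=216 R=247

Answer: 216 247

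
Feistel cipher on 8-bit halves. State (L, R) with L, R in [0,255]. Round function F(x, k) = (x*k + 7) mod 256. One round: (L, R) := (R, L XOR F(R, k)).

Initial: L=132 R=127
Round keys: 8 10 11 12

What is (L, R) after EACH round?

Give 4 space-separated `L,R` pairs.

Round 1 (k=8): L=127 R=123
Round 2 (k=10): L=123 R=170
Round 3 (k=11): L=170 R=46
Round 4 (k=12): L=46 R=133

Answer: 127,123 123,170 170,46 46,133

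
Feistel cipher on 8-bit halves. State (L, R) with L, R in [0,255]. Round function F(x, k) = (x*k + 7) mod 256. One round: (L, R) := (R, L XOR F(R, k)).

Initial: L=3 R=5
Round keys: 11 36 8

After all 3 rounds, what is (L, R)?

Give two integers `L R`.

Answer: 158 202

Derivation:
Round 1 (k=11): L=5 R=61
Round 2 (k=36): L=61 R=158
Round 3 (k=8): L=158 R=202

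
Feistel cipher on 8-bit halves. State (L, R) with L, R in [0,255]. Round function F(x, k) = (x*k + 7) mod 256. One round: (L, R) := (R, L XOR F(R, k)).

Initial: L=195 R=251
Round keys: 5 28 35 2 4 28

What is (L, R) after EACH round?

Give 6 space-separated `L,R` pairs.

Answer: 251,45 45,8 8,50 50,99 99,161 161,192

Derivation:
Round 1 (k=5): L=251 R=45
Round 2 (k=28): L=45 R=8
Round 3 (k=35): L=8 R=50
Round 4 (k=2): L=50 R=99
Round 5 (k=4): L=99 R=161
Round 6 (k=28): L=161 R=192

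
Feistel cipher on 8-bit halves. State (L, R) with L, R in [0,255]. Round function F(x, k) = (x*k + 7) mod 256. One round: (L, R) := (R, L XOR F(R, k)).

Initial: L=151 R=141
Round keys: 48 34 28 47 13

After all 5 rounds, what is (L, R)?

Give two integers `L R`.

Round 1 (k=48): L=141 R=224
Round 2 (k=34): L=224 R=74
Round 3 (k=28): L=74 R=255
Round 4 (k=47): L=255 R=146
Round 5 (k=13): L=146 R=142

Answer: 146 142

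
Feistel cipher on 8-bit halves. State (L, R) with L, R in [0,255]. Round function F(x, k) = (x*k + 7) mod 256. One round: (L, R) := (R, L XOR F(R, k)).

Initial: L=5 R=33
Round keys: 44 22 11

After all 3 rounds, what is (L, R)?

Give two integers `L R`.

Round 1 (k=44): L=33 R=182
Round 2 (k=22): L=182 R=138
Round 3 (k=11): L=138 R=67

Answer: 138 67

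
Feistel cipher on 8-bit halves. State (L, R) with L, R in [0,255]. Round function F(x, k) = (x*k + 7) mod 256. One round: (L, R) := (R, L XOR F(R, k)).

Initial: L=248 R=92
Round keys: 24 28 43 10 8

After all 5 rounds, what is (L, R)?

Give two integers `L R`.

Round 1 (k=24): L=92 R=95
Round 2 (k=28): L=95 R=55
Round 3 (k=43): L=55 R=27
Round 4 (k=10): L=27 R=34
Round 5 (k=8): L=34 R=12

Answer: 34 12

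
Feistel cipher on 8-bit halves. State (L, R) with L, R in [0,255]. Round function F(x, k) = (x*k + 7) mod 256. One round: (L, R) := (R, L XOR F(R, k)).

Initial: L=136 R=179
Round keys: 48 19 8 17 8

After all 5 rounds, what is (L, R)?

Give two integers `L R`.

Round 1 (k=48): L=179 R=31
Round 2 (k=19): L=31 R=231
Round 3 (k=8): L=231 R=32
Round 4 (k=17): L=32 R=192
Round 5 (k=8): L=192 R=39

Answer: 192 39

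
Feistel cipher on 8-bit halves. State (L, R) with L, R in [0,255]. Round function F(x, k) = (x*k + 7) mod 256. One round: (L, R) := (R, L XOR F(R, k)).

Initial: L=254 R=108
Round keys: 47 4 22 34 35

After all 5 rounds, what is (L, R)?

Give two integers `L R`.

Round 1 (k=47): L=108 R=37
Round 2 (k=4): L=37 R=247
Round 3 (k=22): L=247 R=100
Round 4 (k=34): L=100 R=184
Round 5 (k=35): L=184 R=75

Answer: 184 75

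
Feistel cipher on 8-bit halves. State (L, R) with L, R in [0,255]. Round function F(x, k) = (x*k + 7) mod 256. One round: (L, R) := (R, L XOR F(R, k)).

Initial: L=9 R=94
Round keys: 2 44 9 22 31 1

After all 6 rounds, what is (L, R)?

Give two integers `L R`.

Round 1 (k=2): L=94 R=202
Round 2 (k=44): L=202 R=225
Round 3 (k=9): L=225 R=58
Round 4 (k=22): L=58 R=226
Round 5 (k=31): L=226 R=95
Round 6 (k=1): L=95 R=132

Answer: 95 132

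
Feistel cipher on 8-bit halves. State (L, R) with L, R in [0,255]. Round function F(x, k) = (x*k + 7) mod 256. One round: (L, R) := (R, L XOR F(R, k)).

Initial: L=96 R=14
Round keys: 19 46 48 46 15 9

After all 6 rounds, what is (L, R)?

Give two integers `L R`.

Round 1 (k=19): L=14 R=113
Round 2 (k=46): L=113 R=91
Round 3 (k=48): L=91 R=102
Round 4 (k=46): L=102 R=0
Round 5 (k=15): L=0 R=97
Round 6 (k=9): L=97 R=112

Answer: 97 112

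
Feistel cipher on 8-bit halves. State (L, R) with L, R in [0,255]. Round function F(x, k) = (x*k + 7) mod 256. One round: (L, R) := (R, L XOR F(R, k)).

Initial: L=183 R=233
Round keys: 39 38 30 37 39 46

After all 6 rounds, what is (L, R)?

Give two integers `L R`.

Answer: 200 94

Derivation:
Round 1 (k=39): L=233 R=49
Round 2 (k=38): L=49 R=164
Round 3 (k=30): L=164 R=14
Round 4 (k=37): L=14 R=169
Round 5 (k=39): L=169 R=200
Round 6 (k=46): L=200 R=94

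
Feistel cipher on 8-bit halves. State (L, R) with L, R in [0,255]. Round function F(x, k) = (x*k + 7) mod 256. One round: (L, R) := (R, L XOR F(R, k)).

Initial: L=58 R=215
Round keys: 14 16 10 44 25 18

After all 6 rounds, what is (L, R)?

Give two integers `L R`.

Round 1 (k=14): L=215 R=243
Round 2 (k=16): L=243 R=224
Round 3 (k=10): L=224 R=52
Round 4 (k=44): L=52 R=23
Round 5 (k=25): L=23 R=114
Round 6 (k=18): L=114 R=28

Answer: 114 28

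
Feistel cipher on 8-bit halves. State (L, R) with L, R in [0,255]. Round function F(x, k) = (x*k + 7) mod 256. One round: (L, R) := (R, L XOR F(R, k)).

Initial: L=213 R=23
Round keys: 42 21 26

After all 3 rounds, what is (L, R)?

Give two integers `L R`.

Round 1 (k=42): L=23 R=24
Round 2 (k=21): L=24 R=232
Round 3 (k=26): L=232 R=143

Answer: 232 143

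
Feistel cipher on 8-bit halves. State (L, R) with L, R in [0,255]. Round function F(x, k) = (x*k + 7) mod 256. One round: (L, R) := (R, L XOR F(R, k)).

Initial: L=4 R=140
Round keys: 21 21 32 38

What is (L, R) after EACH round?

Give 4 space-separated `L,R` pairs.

Answer: 140,135 135,150 150,64 64,17

Derivation:
Round 1 (k=21): L=140 R=135
Round 2 (k=21): L=135 R=150
Round 3 (k=32): L=150 R=64
Round 4 (k=38): L=64 R=17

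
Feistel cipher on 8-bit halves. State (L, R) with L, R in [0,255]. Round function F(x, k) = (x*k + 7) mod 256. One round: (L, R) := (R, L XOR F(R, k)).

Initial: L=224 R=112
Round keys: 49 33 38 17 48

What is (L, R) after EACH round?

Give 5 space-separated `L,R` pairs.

Round 1 (k=49): L=112 R=151
Round 2 (k=33): L=151 R=14
Round 3 (k=38): L=14 R=140
Round 4 (k=17): L=140 R=93
Round 5 (k=48): L=93 R=251

Answer: 112,151 151,14 14,140 140,93 93,251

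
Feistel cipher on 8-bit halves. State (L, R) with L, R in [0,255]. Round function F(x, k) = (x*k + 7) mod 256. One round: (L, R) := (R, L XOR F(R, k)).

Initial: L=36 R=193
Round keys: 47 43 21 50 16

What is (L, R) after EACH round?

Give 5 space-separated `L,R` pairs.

Round 1 (k=47): L=193 R=82
Round 2 (k=43): L=82 R=12
Round 3 (k=21): L=12 R=81
Round 4 (k=50): L=81 R=213
Round 5 (k=16): L=213 R=6

Answer: 193,82 82,12 12,81 81,213 213,6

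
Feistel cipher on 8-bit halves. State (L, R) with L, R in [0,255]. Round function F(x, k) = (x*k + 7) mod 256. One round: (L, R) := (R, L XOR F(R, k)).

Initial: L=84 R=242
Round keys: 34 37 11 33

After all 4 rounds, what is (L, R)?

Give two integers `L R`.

Round 1 (k=34): L=242 R=127
Round 2 (k=37): L=127 R=144
Round 3 (k=11): L=144 R=72
Round 4 (k=33): L=72 R=223

Answer: 72 223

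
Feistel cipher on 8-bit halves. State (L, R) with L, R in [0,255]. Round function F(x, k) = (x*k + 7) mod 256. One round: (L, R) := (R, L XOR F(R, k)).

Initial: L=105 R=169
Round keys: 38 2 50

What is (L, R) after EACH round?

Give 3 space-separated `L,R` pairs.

Round 1 (k=38): L=169 R=116
Round 2 (k=2): L=116 R=70
Round 3 (k=50): L=70 R=199

Answer: 169,116 116,70 70,199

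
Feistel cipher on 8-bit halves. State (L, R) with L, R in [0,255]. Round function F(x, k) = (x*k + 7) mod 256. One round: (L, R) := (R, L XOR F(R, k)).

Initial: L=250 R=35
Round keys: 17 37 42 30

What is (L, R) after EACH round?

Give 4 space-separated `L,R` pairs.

Answer: 35,160 160,4 4,15 15,205

Derivation:
Round 1 (k=17): L=35 R=160
Round 2 (k=37): L=160 R=4
Round 3 (k=42): L=4 R=15
Round 4 (k=30): L=15 R=205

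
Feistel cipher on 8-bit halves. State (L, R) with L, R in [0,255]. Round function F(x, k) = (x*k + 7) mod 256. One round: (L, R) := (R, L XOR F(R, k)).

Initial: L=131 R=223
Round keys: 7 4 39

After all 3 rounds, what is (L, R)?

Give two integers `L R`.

Answer: 76 56

Derivation:
Round 1 (k=7): L=223 R=163
Round 2 (k=4): L=163 R=76
Round 3 (k=39): L=76 R=56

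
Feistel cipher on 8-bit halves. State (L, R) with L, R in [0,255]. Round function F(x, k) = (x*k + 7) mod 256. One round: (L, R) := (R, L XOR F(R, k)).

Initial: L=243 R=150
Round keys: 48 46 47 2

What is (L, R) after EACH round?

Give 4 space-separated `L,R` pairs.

Round 1 (k=48): L=150 R=212
Round 2 (k=46): L=212 R=137
Round 3 (k=47): L=137 R=250
Round 4 (k=2): L=250 R=114

Answer: 150,212 212,137 137,250 250,114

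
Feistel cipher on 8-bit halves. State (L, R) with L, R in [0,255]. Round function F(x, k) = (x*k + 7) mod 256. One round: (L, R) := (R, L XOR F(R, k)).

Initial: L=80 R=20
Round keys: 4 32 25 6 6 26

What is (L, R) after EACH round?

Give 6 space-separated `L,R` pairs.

Round 1 (k=4): L=20 R=7
Round 2 (k=32): L=7 R=243
Round 3 (k=25): L=243 R=197
Round 4 (k=6): L=197 R=86
Round 5 (k=6): L=86 R=206
Round 6 (k=26): L=206 R=165

Answer: 20,7 7,243 243,197 197,86 86,206 206,165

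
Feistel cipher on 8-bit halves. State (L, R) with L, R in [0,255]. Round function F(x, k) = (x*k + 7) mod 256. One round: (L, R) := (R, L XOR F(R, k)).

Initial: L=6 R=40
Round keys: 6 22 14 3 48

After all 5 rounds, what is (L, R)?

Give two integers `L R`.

Answer: 14 123

Derivation:
Round 1 (k=6): L=40 R=241
Round 2 (k=22): L=241 R=149
Round 3 (k=14): L=149 R=220
Round 4 (k=3): L=220 R=14
Round 5 (k=48): L=14 R=123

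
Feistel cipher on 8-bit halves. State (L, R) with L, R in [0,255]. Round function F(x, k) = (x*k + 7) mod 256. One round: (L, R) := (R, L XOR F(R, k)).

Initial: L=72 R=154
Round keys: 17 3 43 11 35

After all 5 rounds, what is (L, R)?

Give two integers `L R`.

Round 1 (k=17): L=154 R=9
Round 2 (k=3): L=9 R=184
Round 3 (k=43): L=184 R=230
Round 4 (k=11): L=230 R=81
Round 5 (k=35): L=81 R=252

Answer: 81 252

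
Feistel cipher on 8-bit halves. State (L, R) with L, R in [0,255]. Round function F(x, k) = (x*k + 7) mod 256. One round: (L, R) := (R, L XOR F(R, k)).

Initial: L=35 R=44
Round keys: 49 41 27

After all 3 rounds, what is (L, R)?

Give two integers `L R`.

Answer: 251 208

Derivation:
Round 1 (k=49): L=44 R=80
Round 2 (k=41): L=80 R=251
Round 3 (k=27): L=251 R=208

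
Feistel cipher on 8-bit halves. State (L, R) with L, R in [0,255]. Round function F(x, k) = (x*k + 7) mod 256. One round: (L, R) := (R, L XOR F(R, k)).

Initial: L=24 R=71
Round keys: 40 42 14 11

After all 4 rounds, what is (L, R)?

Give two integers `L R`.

Round 1 (k=40): L=71 R=7
Round 2 (k=42): L=7 R=106
Round 3 (k=14): L=106 R=212
Round 4 (k=11): L=212 R=73

Answer: 212 73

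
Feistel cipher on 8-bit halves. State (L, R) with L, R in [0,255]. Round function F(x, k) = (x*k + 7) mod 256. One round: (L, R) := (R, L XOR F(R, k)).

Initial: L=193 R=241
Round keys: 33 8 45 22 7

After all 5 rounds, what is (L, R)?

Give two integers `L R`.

Round 1 (k=33): L=241 R=217
Round 2 (k=8): L=217 R=62
Round 3 (k=45): L=62 R=52
Round 4 (k=22): L=52 R=65
Round 5 (k=7): L=65 R=250

Answer: 65 250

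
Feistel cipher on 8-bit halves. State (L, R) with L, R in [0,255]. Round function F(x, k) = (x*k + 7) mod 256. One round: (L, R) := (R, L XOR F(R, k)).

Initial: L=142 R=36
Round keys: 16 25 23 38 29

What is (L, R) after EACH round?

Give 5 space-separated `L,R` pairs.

Round 1 (k=16): L=36 R=201
Round 2 (k=25): L=201 R=140
Round 3 (k=23): L=140 R=82
Round 4 (k=38): L=82 R=191
Round 5 (k=29): L=191 R=248

Answer: 36,201 201,140 140,82 82,191 191,248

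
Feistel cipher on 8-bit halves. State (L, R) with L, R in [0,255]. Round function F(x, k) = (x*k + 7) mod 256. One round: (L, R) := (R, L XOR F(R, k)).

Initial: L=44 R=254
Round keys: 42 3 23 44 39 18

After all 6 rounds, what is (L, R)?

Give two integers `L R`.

Answer: 72 82

Derivation:
Round 1 (k=42): L=254 R=159
Round 2 (k=3): L=159 R=26
Round 3 (k=23): L=26 R=194
Round 4 (k=44): L=194 R=69
Round 5 (k=39): L=69 R=72
Round 6 (k=18): L=72 R=82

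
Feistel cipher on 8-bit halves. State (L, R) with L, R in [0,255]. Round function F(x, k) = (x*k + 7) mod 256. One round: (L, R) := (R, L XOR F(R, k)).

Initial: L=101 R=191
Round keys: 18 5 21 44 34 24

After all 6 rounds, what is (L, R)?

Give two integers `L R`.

Round 1 (k=18): L=191 R=16
Round 2 (k=5): L=16 R=232
Round 3 (k=21): L=232 R=31
Round 4 (k=44): L=31 R=179
Round 5 (k=34): L=179 R=210
Round 6 (k=24): L=210 R=4

Answer: 210 4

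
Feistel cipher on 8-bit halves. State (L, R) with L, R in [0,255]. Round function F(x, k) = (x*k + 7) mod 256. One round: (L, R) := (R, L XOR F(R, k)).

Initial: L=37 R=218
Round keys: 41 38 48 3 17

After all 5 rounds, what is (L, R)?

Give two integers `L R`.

Round 1 (k=41): L=218 R=212
Round 2 (k=38): L=212 R=165
Round 3 (k=48): L=165 R=35
Round 4 (k=3): L=35 R=213
Round 5 (k=17): L=213 R=15

Answer: 213 15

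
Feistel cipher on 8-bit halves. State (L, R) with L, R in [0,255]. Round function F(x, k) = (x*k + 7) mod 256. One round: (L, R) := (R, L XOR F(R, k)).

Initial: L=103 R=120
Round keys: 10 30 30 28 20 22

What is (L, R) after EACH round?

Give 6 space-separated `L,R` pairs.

Answer: 120,208 208,31 31,121 121,92 92,78 78,231

Derivation:
Round 1 (k=10): L=120 R=208
Round 2 (k=30): L=208 R=31
Round 3 (k=30): L=31 R=121
Round 4 (k=28): L=121 R=92
Round 5 (k=20): L=92 R=78
Round 6 (k=22): L=78 R=231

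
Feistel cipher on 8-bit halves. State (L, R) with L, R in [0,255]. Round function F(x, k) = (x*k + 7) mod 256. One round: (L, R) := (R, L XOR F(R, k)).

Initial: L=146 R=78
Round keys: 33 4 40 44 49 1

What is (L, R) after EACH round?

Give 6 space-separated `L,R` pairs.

Round 1 (k=33): L=78 R=135
Round 2 (k=4): L=135 R=109
Round 3 (k=40): L=109 R=136
Round 4 (k=44): L=136 R=10
Round 5 (k=49): L=10 R=121
Round 6 (k=1): L=121 R=138

Answer: 78,135 135,109 109,136 136,10 10,121 121,138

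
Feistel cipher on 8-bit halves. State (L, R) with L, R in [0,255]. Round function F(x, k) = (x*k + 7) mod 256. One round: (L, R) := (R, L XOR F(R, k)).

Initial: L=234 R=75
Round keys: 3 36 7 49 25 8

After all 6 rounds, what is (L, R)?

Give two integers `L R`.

Round 1 (k=3): L=75 R=2
Round 2 (k=36): L=2 R=4
Round 3 (k=7): L=4 R=33
Round 4 (k=49): L=33 R=92
Round 5 (k=25): L=92 R=34
Round 6 (k=8): L=34 R=75

Answer: 34 75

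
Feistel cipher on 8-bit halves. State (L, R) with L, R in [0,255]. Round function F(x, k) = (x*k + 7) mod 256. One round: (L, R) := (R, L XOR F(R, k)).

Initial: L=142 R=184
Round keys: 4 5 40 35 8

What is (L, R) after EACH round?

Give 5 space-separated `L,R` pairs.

Answer: 184,105 105,172 172,142 142,221 221,97

Derivation:
Round 1 (k=4): L=184 R=105
Round 2 (k=5): L=105 R=172
Round 3 (k=40): L=172 R=142
Round 4 (k=35): L=142 R=221
Round 5 (k=8): L=221 R=97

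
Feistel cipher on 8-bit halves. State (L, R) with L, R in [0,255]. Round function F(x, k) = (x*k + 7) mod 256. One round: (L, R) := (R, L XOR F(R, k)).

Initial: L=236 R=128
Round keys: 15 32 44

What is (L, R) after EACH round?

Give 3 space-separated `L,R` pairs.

Round 1 (k=15): L=128 R=107
Round 2 (k=32): L=107 R=231
Round 3 (k=44): L=231 R=208

Answer: 128,107 107,231 231,208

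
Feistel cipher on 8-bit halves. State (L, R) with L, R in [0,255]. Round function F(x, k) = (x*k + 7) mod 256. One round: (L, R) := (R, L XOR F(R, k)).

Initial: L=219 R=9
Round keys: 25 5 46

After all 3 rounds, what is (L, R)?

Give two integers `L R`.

Round 1 (k=25): L=9 R=51
Round 2 (k=5): L=51 R=15
Round 3 (k=46): L=15 R=138

Answer: 15 138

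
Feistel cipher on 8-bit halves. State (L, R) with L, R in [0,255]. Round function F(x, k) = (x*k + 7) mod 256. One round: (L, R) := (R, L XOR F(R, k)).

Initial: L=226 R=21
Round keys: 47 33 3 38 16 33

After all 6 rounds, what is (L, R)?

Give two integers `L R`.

Answer: 74 150

Derivation:
Round 1 (k=47): L=21 R=0
Round 2 (k=33): L=0 R=18
Round 3 (k=3): L=18 R=61
Round 4 (k=38): L=61 R=7
Round 5 (k=16): L=7 R=74
Round 6 (k=33): L=74 R=150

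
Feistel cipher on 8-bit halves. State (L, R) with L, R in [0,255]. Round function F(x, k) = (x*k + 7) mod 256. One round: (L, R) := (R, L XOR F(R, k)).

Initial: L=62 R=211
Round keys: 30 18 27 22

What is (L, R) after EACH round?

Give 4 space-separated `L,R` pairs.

Round 1 (k=30): L=211 R=255
Round 2 (k=18): L=255 R=38
Round 3 (k=27): L=38 R=246
Round 4 (k=22): L=246 R=13

Answer: 211,255 255,38 38,246 246,13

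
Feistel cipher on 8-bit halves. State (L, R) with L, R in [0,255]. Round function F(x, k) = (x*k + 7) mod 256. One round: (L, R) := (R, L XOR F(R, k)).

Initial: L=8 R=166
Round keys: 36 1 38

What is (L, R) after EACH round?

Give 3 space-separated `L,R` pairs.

Answer: 166,87 87,248 248,128

Derivation:
Round 1 (k=36): L=166 R=87
Round 2 (k=1): L=87 R=248
Round 3 (k=38): L=248 R=128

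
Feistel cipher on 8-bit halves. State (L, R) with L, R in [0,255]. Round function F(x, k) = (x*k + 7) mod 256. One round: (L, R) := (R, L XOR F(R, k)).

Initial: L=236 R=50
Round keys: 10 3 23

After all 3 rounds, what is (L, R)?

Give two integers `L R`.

Answer: 126 78

Derivation:
Round 1 (k=10): L=50 R=23
Round 2 (k=3): L=23 R=126
Round 3 (k=23): L=126 R=78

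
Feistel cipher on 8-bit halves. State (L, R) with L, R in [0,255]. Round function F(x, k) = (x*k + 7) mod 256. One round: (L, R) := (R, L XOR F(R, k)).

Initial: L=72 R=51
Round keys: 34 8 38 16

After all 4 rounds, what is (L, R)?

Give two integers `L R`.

Answer: 170 187

Derivation:
Round 1 (k=34): L=51 R=133
Round 2 (k=8): L=133 R=28
Round 3 (k=38): L=28 R=170
Round 4 (k=16): L=170 R=187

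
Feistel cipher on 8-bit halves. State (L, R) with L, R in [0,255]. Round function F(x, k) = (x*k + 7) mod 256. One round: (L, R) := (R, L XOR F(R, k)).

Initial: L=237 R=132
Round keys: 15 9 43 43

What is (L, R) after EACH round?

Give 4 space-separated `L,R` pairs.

Round 1 (k=15): L=132 R=46
Round 2 (k=9): L=46 R=33
Round 3 (k=43): L=33 R=188
Round 4 (k=43): L=188 R=186

Answer: 132,46 46,33 33,188 188,186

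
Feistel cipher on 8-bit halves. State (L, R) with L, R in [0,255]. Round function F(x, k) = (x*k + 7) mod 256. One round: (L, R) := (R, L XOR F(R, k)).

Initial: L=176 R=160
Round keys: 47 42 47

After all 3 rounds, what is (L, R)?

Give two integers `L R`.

Answer: 237 93

Derivation:
Round 1 (k=47): L=160 R=215
Round 2 (k=42): L=215 R=237
Round 3 (k=47): L=237 R=93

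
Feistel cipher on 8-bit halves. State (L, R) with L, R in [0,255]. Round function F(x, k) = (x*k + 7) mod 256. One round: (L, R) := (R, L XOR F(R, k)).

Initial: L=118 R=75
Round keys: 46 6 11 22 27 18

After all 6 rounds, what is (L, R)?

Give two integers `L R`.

Round 1 (k=46): L=75 R=247
Round 2 (k=6): L=247 R=154
Round 3 (k=11): L=154 R=82
Round 4 (k=22): L=82 R=137
Round 5 (k=27): L=137 R=40
Round 6 (k=18): L=40 R=94

Answer: 40 94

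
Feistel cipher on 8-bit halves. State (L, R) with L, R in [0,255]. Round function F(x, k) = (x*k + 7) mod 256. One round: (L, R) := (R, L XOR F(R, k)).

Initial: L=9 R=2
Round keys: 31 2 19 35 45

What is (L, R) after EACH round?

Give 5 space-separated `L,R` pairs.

Round 1 (k=31): L=2 R=76
Round 2 (k=2): L=76 R=157
Round 3 (k=19): L=157 R=226
Round 4 (k=35): L=226 R=112
Round 5 (k=45): L=112 R=85

Answer: 2,76 76,157 157,226 226,112 112,85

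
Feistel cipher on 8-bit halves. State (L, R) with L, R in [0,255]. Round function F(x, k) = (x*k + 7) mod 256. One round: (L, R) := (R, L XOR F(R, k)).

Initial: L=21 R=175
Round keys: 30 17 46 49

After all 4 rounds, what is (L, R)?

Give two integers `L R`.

Round 1 (k=30): L=175 R=156
Round 2 (k=17): L=156 R=204
Round 3 (k=46): L=204 R=51
Round 4 (k=49): L=51 R=6

Answer: 51 6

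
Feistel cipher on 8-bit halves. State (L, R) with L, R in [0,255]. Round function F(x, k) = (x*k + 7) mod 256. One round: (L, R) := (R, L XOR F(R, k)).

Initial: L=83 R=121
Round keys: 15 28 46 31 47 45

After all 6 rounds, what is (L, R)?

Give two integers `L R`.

Answer: 234 10

Derivation:
Round 1 (k=15): L=121 R=77
Round 2 (k=28): L=77 R=10
Round 3 (k=46): L=10 R=158
Round 4 (k=31): L=158 R=35
Round 5 (k=47): L=35 R=234
Round 6 (k=45): L=234 R=10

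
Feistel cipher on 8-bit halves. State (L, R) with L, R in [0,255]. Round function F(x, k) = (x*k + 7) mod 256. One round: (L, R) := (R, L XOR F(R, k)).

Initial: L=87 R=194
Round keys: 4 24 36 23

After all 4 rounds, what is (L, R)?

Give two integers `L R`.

Round 1 (k=4): L=194 R=88
Round 2 (k=24): L=88 R=133
Round 3 (k=36): L=133 R=227
Round 4 (k=23): L=227 R=233

Answer: 227 233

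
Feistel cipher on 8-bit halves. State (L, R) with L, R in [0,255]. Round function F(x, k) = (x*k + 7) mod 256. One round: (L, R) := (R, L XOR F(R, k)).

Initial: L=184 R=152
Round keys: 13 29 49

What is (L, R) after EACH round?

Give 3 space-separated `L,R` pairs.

Answer: 152,7 7,74 74,54

Derivation:
Round 1 (k=13): L=152 R=7
Round 2 (k=29): L=7 R=74
Round 3 (k=49): L=74 R=54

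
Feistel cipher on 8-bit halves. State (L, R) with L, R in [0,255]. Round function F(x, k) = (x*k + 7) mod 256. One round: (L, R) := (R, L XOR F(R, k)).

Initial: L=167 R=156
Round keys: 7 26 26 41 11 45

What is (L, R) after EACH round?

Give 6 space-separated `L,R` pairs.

Answer: 156,236 236,99 99,249 249,139 139,249 249,71

Derivation:
Round 1 (k=7): L=156 R=236
Round 2 (k=26): L=236 R=99
Round 3 (k=26): L=99 R=249
Round 4 (k=41): L=249 R=139
Round 5 (k=11): L=139 R=249
Round 6 (k=45): L=249 R=71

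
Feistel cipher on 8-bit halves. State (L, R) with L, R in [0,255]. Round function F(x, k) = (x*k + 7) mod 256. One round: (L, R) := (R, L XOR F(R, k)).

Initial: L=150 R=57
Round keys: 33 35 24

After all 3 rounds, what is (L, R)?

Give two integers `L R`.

Answer: 144 113

Derivation:
Round 1 (k=33): L=57 R=246
Round 2 (k=35): L=246 R=144
Round 3 (k=24): L=144 R=113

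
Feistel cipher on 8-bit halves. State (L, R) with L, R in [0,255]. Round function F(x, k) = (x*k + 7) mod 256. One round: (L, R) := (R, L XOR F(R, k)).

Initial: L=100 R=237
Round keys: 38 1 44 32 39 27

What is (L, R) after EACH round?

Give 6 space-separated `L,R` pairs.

Round 1 (k=38): L=237 R=81
Round 2 (k=1): L=81 R=181
Round 3 (k=44): L=181 R=114
Round 4 (k=32): L=114 R=242
Round 5 (k=39): L=242 R=151
Round 6 (k=27): L=151 R=6

Answer: 237,81 81,181 181,114 114,242 242,151 151,6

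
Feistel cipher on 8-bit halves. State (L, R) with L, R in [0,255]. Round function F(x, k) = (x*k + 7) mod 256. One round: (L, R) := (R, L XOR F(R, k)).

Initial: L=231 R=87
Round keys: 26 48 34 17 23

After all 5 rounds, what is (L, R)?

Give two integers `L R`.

Answer: 132 190

Derivation:
Round 1 (k=26): L=87 R=58
Round 2 (k=48): L=58 R=176
Round 3 (k=34): L=176 R=93
Round 4 (k=17): L=93 R=132
Round 5 (k=23): L=132 R=190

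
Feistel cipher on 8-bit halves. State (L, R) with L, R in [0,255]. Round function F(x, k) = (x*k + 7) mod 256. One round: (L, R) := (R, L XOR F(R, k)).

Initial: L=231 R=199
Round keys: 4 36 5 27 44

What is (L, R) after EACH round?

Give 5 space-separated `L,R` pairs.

Answer: 199,196 196,80 80,83 83,152 152,116

Derivation:
Round 1 (k=4): L=199 R=196
Round 2 (k=36): L=196 R=80
Round 3 (k=5): L=80 R=83
Round 4 (k=27): L=83 R=152
Round 5 (k=44): L=152 R=116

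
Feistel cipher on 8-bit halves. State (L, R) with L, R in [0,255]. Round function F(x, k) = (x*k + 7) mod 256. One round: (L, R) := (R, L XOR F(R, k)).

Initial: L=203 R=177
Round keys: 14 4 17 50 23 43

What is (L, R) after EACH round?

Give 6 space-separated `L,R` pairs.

Answer: 177,126 126,78 78,75 75,227 227,39 39,119

Derivation:
Round 1 (k=14): L=177 R=126
Round 2 (k=4): L=126 R=78
Round 3 (k=17): L=78 R=75
Round 4 (k=50): L=75 R=227
Round 5 (k=23): L=227 R=39
Round 6 (k=43): L=39 R=119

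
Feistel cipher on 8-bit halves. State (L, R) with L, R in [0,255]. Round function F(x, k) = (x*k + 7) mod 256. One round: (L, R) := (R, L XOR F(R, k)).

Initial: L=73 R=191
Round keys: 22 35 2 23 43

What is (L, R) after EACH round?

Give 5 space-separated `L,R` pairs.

Round 1 (k=22): L=191 R=56
Round 2 (k=35): L=56 R=16
Round 3 (k=2): L=16 R=31
Round 4 (k=23): L=31 R=192
Round 5 (k=43): L=192 R=88

Answer: 191,56 56,16 16,31 31,192 192,88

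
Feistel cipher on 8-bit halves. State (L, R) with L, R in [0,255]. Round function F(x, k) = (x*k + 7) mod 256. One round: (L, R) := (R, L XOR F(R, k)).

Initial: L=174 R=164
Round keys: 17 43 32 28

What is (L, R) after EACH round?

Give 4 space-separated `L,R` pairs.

Answer: 164,69 69,58 58,2 2,5

Derivation:
Round 1 (k=17): L=164 R=69
Round 2 (k=43): L=69 R=58
Round 3 (k=32): L=58 R=2
Round 4 (k=28): L=2 R=5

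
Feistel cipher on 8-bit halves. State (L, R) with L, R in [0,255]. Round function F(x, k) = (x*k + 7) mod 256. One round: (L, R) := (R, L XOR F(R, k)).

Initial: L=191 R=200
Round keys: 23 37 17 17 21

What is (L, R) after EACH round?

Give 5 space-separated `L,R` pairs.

Answer: 200,64 64,143 143,198 198,162 162,151

Derivation:
Round 1 (k=23): L=200 R=64
Round 2 (k=37): L=64 R=143
Round 3 (k=17): L=143 R=198
Round 4 (k=17): L=198 R=162
Round 5 (k=21): L=162 R=151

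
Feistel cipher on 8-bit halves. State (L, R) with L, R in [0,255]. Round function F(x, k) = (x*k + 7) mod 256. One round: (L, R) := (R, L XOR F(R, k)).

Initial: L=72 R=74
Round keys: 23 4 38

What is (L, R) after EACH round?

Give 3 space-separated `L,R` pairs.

Round 1 (k=23): L=74 R=229
Round 2 (k=4): L=229 R=209
Round 3 (k=38): L=209 R=232

Answer: 74,229 229,209 209,232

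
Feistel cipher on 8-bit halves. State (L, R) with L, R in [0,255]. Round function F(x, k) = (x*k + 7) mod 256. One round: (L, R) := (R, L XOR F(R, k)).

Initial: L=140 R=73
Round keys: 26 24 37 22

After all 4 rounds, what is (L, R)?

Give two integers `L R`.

Answer: 104 1

Derivation:
Round 1 (k=26): L=73 R=253
Round 2 (k=24): L=253 R=246
Round 3 (k=37): L=246 R=104
Round 4 (k=22): L=104 R=1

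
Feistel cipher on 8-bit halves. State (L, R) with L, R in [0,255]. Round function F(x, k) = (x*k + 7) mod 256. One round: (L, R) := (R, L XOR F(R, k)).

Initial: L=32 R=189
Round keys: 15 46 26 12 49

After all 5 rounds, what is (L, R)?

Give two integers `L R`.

Answer: 189 253

Derivation:
Round 1 (k=15): L=189 R=58
Round 2 (k=46): L=58 R=206
Round 3 (k=26): L=206 R=201
Round 4 (k=12): L=201 R=189
Round 5 (k=49): L=189 R=253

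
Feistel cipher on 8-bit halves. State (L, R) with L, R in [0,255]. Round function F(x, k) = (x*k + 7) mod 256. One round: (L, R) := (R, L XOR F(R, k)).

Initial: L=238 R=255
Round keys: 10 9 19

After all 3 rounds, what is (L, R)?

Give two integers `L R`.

Round 1 (k=10): L=255 R=19
Round 2 (k=9): L=19 R=77
Round 3 (k=19): L=77 R=173

Answer: 77 173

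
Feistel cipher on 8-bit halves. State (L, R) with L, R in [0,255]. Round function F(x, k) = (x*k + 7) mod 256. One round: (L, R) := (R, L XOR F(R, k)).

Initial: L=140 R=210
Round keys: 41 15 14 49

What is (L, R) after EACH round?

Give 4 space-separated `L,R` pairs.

Answer: 210,37 37,224 224,98 98,41

Derivation:
Round 1 (k=41): L=210 R=37
Round 2 (k=15): L=37 R=224
Round 3 (k=14): L=224 R=98
Round 4 (k=49): L=98 R=41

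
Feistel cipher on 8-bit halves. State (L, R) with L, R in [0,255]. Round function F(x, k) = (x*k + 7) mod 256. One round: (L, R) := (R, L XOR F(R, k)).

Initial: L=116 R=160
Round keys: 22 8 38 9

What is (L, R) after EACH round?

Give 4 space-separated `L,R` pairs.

Answer: 160,179 179,63 63,210 210,86

Derivation:
Round 1 (k=22): L=160 R=179
Round 2 (k=8): L=179 R=63
Round 3 (k=38): L=63 R=210
Round 4 (k=9): L=210 R=86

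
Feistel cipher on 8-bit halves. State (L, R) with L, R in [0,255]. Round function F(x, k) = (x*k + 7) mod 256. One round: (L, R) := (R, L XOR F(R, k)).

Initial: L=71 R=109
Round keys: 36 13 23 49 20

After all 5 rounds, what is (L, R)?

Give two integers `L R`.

Answer: 130 138

Derivation:
Round 1 (k=36): L=109 R=28
Round 2 (k=13): L=28 R=30
Round 3 (k=23): L=30 R=165
Round 4 (k=49): L=165 R=130
Round 5 (k=20): L=130 R=138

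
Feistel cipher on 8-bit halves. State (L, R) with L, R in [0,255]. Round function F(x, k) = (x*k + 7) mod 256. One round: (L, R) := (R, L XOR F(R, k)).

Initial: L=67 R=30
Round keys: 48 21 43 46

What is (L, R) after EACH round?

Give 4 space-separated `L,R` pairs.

Round 1 (k=48): L=30 R=228
Round 2 (k=21): L=228 R=165
Round 3 (k=43): L=165 R=90
Round 4 (k=46): L=90 R=150

Answer: 30,228 228,165 165,90 90,150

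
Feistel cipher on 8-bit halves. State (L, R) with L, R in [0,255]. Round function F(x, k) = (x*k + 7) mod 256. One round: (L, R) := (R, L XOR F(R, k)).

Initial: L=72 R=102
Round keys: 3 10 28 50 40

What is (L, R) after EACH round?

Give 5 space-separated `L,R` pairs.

Answer: 102,113 113,23 23,250 250,204 204,29

Derivation:
Round 1 (k=3): L=102 R=113
Round 2 (k=10): L=113 R=23
Round 3 (k=28): L=23 R=250
Round 4 (k=50): L=250 R=204
Round 5 (k=40): L=204 R=29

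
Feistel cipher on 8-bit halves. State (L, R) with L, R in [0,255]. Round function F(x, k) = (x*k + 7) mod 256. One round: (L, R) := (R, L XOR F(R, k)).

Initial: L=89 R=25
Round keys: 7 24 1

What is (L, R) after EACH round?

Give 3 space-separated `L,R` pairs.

Round 1 (k=7): L=25 R=239
Round 2 (k=24): L=239 R=118
Round 3 (k=1): L=118 R=146

Answer: 25,239 239,118 118,146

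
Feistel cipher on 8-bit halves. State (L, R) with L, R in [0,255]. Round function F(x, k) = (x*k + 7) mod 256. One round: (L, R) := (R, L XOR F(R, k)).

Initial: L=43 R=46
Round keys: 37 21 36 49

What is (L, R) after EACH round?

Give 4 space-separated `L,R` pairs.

Round 1 (k=37): L=46 R=134
Round 2 (k=21): L=134 R=43
Round 3 (k=36): L=43 R=149
Round 4 (k=49): L=149 R=167

Answer: 46,134 134,43 43,149 149,167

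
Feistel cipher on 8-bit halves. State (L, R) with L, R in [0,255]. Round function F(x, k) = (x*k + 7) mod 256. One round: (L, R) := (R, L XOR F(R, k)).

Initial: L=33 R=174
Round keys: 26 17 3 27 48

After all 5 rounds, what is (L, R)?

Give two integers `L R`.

Round 1 (k=26): L=174 R=146
Round 2 (k=17): L=146 R=23
Round 3 (k=3): L=23 R=222
Round 4 (k=27): L=222 R=102
Round 5 (k=48): L=102 R=249

Answer: 102 249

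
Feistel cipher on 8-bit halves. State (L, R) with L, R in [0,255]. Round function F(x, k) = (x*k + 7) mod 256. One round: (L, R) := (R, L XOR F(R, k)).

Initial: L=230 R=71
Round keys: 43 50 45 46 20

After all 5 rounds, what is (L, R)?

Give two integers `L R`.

Answer: 153 10

Derivation:
Round 1 (k=43): L=71 R=18
Round 2 (k=50): L=18 R=204
Round 3 (k=45): L=204 R=241
Round 4 (k=46): L=241 R=153
Round 5 (k=20): L=153 R=10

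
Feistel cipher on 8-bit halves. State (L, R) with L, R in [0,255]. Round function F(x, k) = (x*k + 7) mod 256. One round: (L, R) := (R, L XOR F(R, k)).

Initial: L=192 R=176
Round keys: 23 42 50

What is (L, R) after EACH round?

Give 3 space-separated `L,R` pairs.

Answer: 176,23 23,125 125,102

Derivation:
Round 1 (k=23): L=176 R=23
Round 2 (k=42): L=23 R=125
Round 3 (k=50): L=125 R=102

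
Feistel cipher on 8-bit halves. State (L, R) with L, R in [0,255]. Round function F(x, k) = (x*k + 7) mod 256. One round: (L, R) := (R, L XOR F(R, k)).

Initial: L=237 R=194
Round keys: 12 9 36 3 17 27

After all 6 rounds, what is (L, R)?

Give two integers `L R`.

Answer: 25 203

Derivation:
Round 1 (k=12): L=194 R=242
Round 2 (k=9): L=242 R=75
Round 3 (k=36): L=75 R=97
Round 4 (k=3): L=97 R=97
Round 5 (k=17): L=97 R=25
Round 6 (k=27): L=25 R=203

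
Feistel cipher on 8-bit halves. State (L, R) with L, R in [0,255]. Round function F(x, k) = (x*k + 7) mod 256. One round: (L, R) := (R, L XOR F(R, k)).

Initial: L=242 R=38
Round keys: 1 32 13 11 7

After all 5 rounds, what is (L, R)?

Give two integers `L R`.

Answer: 65 197

Derivation:
Round 1 (k=1): L=38 R=223
Round 2 (k=32): L=223 R=193
Round 3 (k=13): L=193 R=11
Round 4 (k=11): L=11 R=65
Round 5 (k=7): L=65 R=197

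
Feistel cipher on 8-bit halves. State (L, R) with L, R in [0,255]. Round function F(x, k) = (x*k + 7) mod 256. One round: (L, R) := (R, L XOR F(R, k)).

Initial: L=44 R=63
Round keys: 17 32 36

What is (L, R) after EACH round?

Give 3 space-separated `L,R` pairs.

Answer: 63,26 26,120 120,253

Derivation:
Round 1 (k=17): L=63 R=26
Round 2 (k=32): L=26 R=120
Round 3 (k=36): L=120 R=253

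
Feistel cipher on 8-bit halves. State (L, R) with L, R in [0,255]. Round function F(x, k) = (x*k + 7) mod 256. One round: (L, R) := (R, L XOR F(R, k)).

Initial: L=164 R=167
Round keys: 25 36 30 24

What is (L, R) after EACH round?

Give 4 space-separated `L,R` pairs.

Round 1 (k=25): L=167 R=242
Round 2 (k=36): L=242 R=168
Round 3 (k=30): L=168 R=69
Round 4 (k=24): L=69 R=215

Answer: 167,242 242,168 168,69 69,215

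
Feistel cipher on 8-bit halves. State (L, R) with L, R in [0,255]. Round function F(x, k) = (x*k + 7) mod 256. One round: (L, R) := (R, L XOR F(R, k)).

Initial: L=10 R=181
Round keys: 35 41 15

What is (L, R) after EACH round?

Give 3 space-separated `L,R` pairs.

Round 1 (k=35): L=181 R=204
Round 2 (k=41): L=204 R=6
Round 3 (k=15): L=6 R=173

Answer: 181,204 204,6 6,173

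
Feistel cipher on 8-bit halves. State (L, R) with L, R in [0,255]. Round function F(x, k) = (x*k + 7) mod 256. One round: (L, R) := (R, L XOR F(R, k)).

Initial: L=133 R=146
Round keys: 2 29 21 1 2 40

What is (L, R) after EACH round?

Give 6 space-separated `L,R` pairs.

Answer: 146,174 174,47 47,76 76,124 124,179 179,131

Derivation:
Round 1 (k=2): L=146 R=174
Round 2 (k=29): L=174 R=47
Round 3 (k=21): L=47 R=76
Round 4 (k=1): L=76 R=124
Round 5 (k=2): L=124 R=179
Round 6 (k=40): L=179 R=131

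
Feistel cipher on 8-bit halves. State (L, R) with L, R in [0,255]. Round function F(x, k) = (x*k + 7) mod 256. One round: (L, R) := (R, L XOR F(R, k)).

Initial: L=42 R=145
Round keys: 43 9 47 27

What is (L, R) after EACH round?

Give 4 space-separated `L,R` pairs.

Round 1 (k=43): L=145 R=72
Round 2 (k=9): L=72 R=30
Round 3 (k=47): L=30 R=193
Round 4 (k=27): L=193 R=124

Answer: 145,72 72,30 30,193 193,124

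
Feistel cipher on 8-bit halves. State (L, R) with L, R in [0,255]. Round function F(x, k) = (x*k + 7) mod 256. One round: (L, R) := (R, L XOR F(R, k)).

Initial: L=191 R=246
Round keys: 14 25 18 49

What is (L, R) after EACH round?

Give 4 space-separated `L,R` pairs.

Answer: 246,196 196,221 221,85 85,145

Derivation:
Round 1 (k=14): L=246 R=196
Round 2 (k=25): L=196 R=221
Round 3 (k=18): L=221 R=85
Round 4 (k=49): L=85 R=145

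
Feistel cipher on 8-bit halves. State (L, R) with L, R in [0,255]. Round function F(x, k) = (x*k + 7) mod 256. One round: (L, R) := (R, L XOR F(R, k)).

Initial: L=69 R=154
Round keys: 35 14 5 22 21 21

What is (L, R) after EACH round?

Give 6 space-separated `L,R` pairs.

Answer: 154,80 80,253 253,168 168,138 138,241 241,70

Derivation:
Round 1 (k=35): L=154 R=80
Round 2 (k=14): L=80 R=253
Round 3 (k=5): L=253 R=168
Round 4 (k=22): L=168 R=138
Round 5 (k=21): L=138 R=241
Round 6 (k=21): L=241 R=70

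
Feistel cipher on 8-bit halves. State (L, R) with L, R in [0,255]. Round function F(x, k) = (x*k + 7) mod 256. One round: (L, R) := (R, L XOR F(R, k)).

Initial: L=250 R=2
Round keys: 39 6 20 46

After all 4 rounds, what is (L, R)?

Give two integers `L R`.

Round 1 (k=39): L=2 R=175
Round 2 (k=6): L=175 R=35
Round 3 (k=20): L=35 R=108
Round 4 (k=46): L=108 R=76

Answer: 108 76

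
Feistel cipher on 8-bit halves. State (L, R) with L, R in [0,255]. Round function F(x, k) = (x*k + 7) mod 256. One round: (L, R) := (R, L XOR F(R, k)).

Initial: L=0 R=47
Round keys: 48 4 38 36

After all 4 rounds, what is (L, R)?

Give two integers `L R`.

Round 1 (k=48): L=47 R=215
Round 2 (k=4): L=215 R=76
Round 3 (k=38): L=76 R=152
Round 4 (k=36): L=152 R=43

Answer: 152 43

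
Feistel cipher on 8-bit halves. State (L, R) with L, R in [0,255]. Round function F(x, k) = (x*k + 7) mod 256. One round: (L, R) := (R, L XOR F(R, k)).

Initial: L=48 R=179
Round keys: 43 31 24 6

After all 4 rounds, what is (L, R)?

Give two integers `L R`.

Round 1 (k=43): L=179 R=40
Round 2 (k=31): L=40 R=108
Round 3 (k=24): L=108 R=15
Round 4 (k=6): L=15 R=13

Answer: 15 13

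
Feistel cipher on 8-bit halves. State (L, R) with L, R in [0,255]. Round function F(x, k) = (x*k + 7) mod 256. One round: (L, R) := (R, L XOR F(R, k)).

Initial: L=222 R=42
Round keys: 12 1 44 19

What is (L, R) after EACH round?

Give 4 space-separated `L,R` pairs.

Round 1 (k=12): L=42 R=33
Round 2 (k=1): L=33 R=2
Round 3 (k=44): L=2 R=126
Round 4 (k=19): L=126 R=99

Answer: 42,33 33,2 2,126 126,99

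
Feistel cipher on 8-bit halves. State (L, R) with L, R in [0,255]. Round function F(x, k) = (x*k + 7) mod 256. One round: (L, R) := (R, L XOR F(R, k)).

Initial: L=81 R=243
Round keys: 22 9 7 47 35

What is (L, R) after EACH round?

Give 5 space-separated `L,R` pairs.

Round 1 (k=22): L=243 R=184
Round 2 (k=9): L=184 R=140
Round 3 (k=7): L=140 R=99
Round 4 (k=47): L=99 R=184
Round 5 (k=35): L=184 R=76

Answer: 243,184 184,140 140,99 99,184 184,76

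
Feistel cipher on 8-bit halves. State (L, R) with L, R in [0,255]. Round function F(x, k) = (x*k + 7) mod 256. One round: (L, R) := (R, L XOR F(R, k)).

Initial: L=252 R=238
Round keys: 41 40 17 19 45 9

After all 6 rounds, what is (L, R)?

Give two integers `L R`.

Round 1 (k=41): L=238 R=217
Round 2 (k=40): L=217 R=1
Round 3 (k=17): L=1 R=193
Round 4 (k=19): L=193 R=91
Round 5 (k=45): L=91 R=199
Round 6 (k=9): L=199 R=93

Answer: 199 93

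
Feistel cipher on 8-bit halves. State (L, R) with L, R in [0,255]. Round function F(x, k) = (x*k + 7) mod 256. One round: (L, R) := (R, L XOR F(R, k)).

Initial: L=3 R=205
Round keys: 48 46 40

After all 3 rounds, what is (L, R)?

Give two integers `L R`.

Round 1 (k=48): L=205 R=116
Round 2 (k=46): L=116 R=18
Round 3 (k=40): L=18 R=163

Answer: 18 163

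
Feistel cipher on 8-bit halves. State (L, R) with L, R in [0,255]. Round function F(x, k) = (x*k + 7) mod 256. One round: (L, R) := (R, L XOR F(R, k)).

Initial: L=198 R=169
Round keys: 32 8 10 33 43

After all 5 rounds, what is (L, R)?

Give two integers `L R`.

Round 1 (k=32): L=169 R=225
Round 2 (k=8): L=225 R=166
Round 3 (k=10): L=166 R=98
Round 4 (k=33): L=98 R=15
Round 5 (k=43): L=15 R=238

Answer: 15 238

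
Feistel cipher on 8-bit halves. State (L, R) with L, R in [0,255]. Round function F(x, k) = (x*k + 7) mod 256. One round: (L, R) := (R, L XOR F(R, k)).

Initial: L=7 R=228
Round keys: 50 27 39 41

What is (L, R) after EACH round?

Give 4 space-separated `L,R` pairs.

Answer: 228,136 136,187 187,12 12,72

Derivation:
Round 1 (k=50): L=228 R=136
Round 2 (k=27): L=136 R=187
Round 3 (k=39): L=187 R=12
Round 4 (k=41): L=12 R=72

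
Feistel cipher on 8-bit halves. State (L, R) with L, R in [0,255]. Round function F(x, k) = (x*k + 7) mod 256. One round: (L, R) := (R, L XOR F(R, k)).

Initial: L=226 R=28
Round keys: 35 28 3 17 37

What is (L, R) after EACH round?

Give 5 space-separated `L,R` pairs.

Answer: 28,57 57,95 95,29 29,171 171,163

Derivation:
Round 1 (k=35): L=28 R=57
Round 2 (k=28): L=57 R=95
Round 3 (k=3): L=95 R=29
Round 4 (k=17): L=29 R=171
Round 5 (k=37): L=171 R=163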